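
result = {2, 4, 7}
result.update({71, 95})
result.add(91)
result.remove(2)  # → {4, 7, 71, 91, 95}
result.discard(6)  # {4, 7, 71, 91, 95}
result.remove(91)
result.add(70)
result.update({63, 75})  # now {4, 7, 63, 70, 71, 75, 95}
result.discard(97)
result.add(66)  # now {4, 7, 63, 66, 70, 71, 75, 95}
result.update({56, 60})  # {4, 7, 56, 60, 63, 66, 70, 71, 75, 95}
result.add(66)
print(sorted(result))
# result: [4, 7, 56, 60, 63, 66, 70, 71, 75, 95]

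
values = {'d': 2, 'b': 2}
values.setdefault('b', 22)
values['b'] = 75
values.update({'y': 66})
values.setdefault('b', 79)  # 75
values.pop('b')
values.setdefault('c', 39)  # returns 39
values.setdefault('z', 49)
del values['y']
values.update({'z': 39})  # {'d': 2, 'c': 39, 'z': 39}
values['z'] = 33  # {'d': 2, 'c': 39, 'z': 33}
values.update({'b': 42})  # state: {'d': 2, 'c': 39, 'z': 33, 'b': 42}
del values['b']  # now {'d': 2, 'c': 39, 'z': 33}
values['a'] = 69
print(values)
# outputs {'d': 2, 'c': 39, 'z': 33, 'a': 69}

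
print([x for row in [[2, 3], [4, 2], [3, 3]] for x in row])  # [2, 3, 4, 2, 3, 3]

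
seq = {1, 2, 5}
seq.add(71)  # {1, 2, 5, 71}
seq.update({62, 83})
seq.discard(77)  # {1, 2, 5, 62, 71, 83}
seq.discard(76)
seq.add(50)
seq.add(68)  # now {1, 2, 5, 50, 62, 68, 71, 83}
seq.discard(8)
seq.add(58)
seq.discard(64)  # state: {1, 2, 5, 50, 58, 62, 68, 71, 83}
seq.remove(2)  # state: {1, 5, 50, 58, 62, 68, 71, 83}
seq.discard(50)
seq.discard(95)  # {1, 5, 58, 62, 68, 71, 83}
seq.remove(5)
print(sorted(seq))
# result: [1, 58, 62, 68, 71, 83]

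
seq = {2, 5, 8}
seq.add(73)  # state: {2, 5, 8, 73}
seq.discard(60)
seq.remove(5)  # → {2, 8, 73}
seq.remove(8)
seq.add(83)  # {2, 73, 83}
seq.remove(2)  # {73, 83}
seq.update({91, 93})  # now {73, 83, 91, 93}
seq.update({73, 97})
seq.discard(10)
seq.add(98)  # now {73, 83, 91, 93, 97, 98}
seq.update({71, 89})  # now {71, 73, 83, 89, 91, 93, 97, 98}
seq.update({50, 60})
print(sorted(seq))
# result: [50, 60, 71, 73, 83, 89, 91, 93, 97, 98]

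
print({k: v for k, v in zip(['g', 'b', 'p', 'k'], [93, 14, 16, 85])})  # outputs {'g': 93, 'b': 14, 'p': 16, 'k': 85}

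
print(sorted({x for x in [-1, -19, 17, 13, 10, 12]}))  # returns [-19, -1, 10, 12, 13, 17]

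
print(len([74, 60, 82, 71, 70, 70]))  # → 6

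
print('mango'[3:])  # go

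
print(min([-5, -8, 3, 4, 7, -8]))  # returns -8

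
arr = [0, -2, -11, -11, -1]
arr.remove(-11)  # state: [0, -2, -11, -1]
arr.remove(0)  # [-2, -11, -1]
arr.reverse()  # [-1, -11, -2]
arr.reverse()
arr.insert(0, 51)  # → [51, -2, -11, -1]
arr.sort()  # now [-11, -2, -1, 51]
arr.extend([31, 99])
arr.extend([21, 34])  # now [-11, -2, -1, 51, 31, 99, 21, 34]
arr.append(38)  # [-11, -2, -1, 51, 31, 99, 21, 34, 38]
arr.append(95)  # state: [-11, -2, -1, 51, 31, 99, 21, 34, 38, 95]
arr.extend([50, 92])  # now [-11, -2, -1, 51, 31, 99, 21, 34, 38, 95, 50, 92]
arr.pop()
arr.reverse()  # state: [50, 95, 38, 34, 21, 99, 31, 51, -1, -2, -11]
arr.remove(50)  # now [95, 38, 34, 21, 99, 31, 51, -1, -2, -11]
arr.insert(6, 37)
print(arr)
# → [95, 38, 34, 21, 99, 31, 37, 51, -1, -2, -11]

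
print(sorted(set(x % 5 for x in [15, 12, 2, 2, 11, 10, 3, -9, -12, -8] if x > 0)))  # [0, 1, 2, 3]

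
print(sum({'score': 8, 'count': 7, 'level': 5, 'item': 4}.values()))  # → 24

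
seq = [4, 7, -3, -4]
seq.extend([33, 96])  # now [4, 7, -3, -4, 33, 96]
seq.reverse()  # [96, 33, -4, -3, 7, 4]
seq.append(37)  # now [96, 33, -4, -3, 7, 4, 37]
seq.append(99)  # [96, 33, -4, -3, 7, 4, 37, 99]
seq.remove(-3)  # [96, 33, -4, 7, 4, 37, 99]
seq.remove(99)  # [96, 33, -4, 7, 4, 37]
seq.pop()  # 37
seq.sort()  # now [-4, 4, 7, 33, 96]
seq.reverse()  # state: [96, 33, 7, 4, -4]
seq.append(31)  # [96, 33, 7, 4, -4, 31]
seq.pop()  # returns 31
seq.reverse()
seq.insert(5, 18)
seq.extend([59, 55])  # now [-4, 4, 7, 33, 96, 18, 59, 55]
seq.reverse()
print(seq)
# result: [55, 59, 18, 96, 33, 7, 4, -4]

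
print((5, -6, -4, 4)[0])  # 5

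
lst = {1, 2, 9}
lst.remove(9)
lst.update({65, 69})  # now {1, 2, 65, 69}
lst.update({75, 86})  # {1, 2, 65, 69, 75, 86}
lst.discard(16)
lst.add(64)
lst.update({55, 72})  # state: {1, 2, 55, 64, 65, 69, 72, 75, 86}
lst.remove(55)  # {1, 2, 64, 65, 69, 72, 75, 86}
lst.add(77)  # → {1, 2, 64, 65, 69, 72, 75, 77, 86}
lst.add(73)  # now {1, 2, 64, 65, 69, 72, 73, 75, 77, 86}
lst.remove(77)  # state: {1, 2, 64, 65, 69, 72, 73, 75, 86}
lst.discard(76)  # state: {1, 2, 64, 65, 69, 72, 73, 75, 86}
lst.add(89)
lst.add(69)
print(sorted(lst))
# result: [1, 2, 64, 65, 69, 72, 73, 75, 86, 89]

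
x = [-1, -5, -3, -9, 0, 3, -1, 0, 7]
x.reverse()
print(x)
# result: [7, 0, -1, 3, 0, -9, -3, -5, -1]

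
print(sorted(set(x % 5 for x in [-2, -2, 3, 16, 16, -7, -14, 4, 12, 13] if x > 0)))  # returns [1, 2, 3, 4]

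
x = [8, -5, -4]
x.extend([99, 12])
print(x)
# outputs [8, -5, -4, 99, 12]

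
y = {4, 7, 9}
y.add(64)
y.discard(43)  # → {4, 7, 9, 64}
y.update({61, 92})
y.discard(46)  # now {4, 7, 9, 61, 64, 92}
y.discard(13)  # {4, 7, 9, 61, 64, 92}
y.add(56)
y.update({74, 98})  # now {4, 7, 9, 56, 61, 64, 74, 92, 98}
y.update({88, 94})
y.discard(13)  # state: {4, 7, 9, 56, 61, 64, 74, 88, 92, 94, 98}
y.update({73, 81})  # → {4, 7, 9, 56, 61, 64, 73, 74, 81, 88, 92, 94, 98}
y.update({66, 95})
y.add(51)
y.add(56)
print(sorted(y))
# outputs [4, 7, 9, 51, 56, 61, 64, 66, 73, 74, 81, 88, 92, 94, 95, 98]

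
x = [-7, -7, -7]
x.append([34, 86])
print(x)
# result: [-7, -7, -7, [34, 86]]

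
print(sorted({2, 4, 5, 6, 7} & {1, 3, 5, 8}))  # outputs [5]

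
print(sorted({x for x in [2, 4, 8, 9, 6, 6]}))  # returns [2, 4, 6, 8, 9]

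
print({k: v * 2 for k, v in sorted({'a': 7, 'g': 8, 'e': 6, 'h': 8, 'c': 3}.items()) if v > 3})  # {'a': 14, 'e': 12, 'g': 16, 'h': 16}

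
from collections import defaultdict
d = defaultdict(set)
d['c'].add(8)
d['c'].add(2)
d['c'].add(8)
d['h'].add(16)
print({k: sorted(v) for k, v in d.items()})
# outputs {'c': [2, 8], 'h': [16]}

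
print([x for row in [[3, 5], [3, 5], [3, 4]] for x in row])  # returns [3, 5, 3, 5, 3, 4]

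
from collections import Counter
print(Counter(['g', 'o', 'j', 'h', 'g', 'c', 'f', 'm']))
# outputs Counter({'g': 2, 'o': 1, 'j': 1, 'h': 1, 'c': 1, 'f': 1, 'm': 1})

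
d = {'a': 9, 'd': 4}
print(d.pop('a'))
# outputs 9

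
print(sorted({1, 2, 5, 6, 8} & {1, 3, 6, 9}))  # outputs [1, 6]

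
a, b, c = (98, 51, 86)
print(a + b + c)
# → 235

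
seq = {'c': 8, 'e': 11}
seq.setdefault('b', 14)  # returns 14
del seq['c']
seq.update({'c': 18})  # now {'e': 11, 'b': 14, 'c': 18}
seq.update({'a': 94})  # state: {'e': 11, 'b': 14, 'c': 18, 'a': 94}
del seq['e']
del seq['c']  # {'b': 14, 'a': 94}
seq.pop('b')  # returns 14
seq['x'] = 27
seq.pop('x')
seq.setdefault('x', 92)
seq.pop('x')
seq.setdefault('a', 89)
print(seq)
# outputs {'a': 94}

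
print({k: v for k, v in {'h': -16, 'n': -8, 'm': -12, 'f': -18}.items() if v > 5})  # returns {}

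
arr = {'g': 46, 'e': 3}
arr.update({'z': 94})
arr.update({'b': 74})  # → {'g': 46, 'e': 3, 'z': 94, 'b': 74}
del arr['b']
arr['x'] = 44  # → {'g': 46, 'e': 3, 'z': 94, 'x': 44}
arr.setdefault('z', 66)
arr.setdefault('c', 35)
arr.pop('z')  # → 94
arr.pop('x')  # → 44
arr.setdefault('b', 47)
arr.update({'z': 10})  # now {'g': 46, 'e': 3, 'c': 35, 'b': 47, 'z': 10}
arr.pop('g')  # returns 46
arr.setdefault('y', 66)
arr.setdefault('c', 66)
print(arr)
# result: {'e': 3, 'c': 35, 'b': 47, 'z': 10, 'y': 66}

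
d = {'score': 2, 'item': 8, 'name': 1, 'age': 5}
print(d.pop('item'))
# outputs 8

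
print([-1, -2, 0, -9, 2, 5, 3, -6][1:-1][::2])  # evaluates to [-2, -9, 5]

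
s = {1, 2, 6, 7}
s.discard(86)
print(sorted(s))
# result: [1, 2, 6, 7]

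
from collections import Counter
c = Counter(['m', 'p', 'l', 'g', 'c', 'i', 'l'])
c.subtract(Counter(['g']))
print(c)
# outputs Counter({'l': 2, 'm': 1, 'p': 1, 'c': 1, 'i': 1, 'g': 0})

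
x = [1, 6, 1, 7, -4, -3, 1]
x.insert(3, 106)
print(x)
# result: [1, 6, 1, 106, 7, -4, -3, 1]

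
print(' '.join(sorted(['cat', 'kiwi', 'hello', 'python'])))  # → cat hello kiwi python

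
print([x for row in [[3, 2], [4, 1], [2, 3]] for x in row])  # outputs [3, 2, 4, 1, 2, 3]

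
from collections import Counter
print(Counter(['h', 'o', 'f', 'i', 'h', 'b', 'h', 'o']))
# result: Counter({'h': 3, 'o': 2, 'f': 1, 'i': 1, 'b': 1})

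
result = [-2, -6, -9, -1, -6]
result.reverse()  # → [-6, -1, -9, -6, -2]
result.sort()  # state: [-9, -6, -6, -2, -1]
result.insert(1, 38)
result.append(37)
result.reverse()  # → [37, -1, -2, -6, -6, 38, -9]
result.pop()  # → -9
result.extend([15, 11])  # [37, -1, -2, -6, -6, 38, 15, 11]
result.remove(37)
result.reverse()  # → [11, 15, 38, -6, -6, -2, -1]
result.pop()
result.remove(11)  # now [15, 38, -6, -6, -2]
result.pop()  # -2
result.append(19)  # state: [15, 38, -6, -6, 19]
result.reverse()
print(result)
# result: [19, -6, -6, 38, 15]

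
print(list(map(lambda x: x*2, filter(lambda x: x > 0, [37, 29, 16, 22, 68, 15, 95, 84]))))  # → [74, 58, 32, 44, 136, 30, 190, 168]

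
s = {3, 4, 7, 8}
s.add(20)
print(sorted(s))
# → [3, 4, 7, 8, 20]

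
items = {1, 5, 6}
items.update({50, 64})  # {1, 5, 6, 50, 64}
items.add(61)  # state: {1, 5, 6, 50, 61, 64}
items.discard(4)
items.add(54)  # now {1, 5, 6, 50, 54, 61, 64}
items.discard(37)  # {1, 5, 6, 50, 54, 61, 64}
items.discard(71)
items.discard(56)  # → {1, 5, 6, 50, 54, 61, 64}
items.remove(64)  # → {1, 5, 6, 50, 54, 61}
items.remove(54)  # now {1, 5, 6, 50, 61}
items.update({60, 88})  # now {1, 5, 6, 50, 60, 61, 88}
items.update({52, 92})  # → {1, 5, 6, 50, 52, 60, 61, 88, 92}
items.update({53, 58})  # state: {1, 5, 6, 50, 52, 53, 58, 60, 61, 88, 92}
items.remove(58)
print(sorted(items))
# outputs [1, 5, 6, 50, 52, 53, 60, 61, 88, 92]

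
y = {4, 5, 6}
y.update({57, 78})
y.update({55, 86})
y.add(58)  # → {4, 5, 6, 55, 57, 58, 78, 86}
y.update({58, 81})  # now {4, 5, 6, 55, 57, 58, 78, 81, 86}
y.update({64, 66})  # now {4, 5, 6, 55, 57, 58, 64, 66, 78, 81, 86}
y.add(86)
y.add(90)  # {4, 5, 6, 55, 57, 58, 64, 66, 78, 81, 86, 90}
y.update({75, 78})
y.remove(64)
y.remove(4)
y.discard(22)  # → {5, 6, 55, 57, 58, 66, 75, 78, 81, 86, 90}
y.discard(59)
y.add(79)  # {5, 6, 55, 57, 58, 66, 75, 78, 79, 81, 86, 90}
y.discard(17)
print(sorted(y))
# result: [5, 6, 55, 57, 58, 66, 75, 78, 79, 81, 86, 90]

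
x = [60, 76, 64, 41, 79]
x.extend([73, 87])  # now [60, 76, 64, 41, 79, 73, 87]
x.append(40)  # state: [60, 76, 64, 41, 79, 73, 87, 40]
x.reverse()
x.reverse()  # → [60, 76, 64, 41, 79, 73, 87, 40]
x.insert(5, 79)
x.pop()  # 40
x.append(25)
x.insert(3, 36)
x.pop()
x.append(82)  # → [60, 76, 64, 36, 41, 79, 79, 73, 87, 82]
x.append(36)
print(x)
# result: [60, 76, 64, 36, 41, 79, 79, 73, 87, 82, 36]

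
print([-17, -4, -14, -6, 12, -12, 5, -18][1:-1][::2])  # [-4, -6, -12]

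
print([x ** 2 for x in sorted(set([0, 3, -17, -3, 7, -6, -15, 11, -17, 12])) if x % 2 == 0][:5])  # [36, 0, 144]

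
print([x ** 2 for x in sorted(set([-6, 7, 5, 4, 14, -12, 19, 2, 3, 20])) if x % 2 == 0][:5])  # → [144, 36, 4, 16, 196]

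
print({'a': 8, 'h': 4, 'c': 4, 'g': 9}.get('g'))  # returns 9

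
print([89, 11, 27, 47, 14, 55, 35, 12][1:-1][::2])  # [11, 47, 55]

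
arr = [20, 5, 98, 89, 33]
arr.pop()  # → 33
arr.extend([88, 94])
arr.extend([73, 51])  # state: [20, 5, 98, 89, 88, 94, 73, 51]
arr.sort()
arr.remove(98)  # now [5, 20, 51, 73, 88, 89, 94]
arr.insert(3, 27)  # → [5, 20, 51, 27, 73, 88, 89, 94]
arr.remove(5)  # [20, 51, 27, 73, 88, 89, 94]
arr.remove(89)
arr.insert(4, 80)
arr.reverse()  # [94, 88, 80, 73, 27, 51, 20]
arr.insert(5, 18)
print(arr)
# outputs [94, 88, 80, 73, 27, 18, 51, 20]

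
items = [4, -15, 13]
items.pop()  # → 13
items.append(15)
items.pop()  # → 15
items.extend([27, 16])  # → [4, -15, 27, 16]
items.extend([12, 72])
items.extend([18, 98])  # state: [4, -15, 27, 16, 12, 72, 18, 98]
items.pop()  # 98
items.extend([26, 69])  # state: [4, -15, 27, 16, 12, 72, 18, 26, 69]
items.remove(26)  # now [4, -15, 27, 16, 12, 72, 18, 69]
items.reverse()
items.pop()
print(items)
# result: [69, 18, 72, 12, 16, 27, -15]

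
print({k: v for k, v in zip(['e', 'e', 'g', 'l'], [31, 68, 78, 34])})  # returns {'e': 68, 'g': 78, 'l': 34}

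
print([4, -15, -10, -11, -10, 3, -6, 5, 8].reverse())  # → None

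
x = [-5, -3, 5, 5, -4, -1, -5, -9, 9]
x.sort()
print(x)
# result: [-9, -5, -5, -4, -3, -1, 5, 5, 9]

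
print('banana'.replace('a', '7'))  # b7n7n7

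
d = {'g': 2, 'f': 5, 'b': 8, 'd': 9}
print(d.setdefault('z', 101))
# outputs 101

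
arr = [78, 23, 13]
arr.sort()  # [13, 23, 78]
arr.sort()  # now [13, 23, 78]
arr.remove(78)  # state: [13, 23]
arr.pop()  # 23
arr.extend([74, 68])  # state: [13, 74, 68]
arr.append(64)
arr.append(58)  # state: [13, 74, 68, 64, 58]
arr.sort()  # [13, 58, 64, 68, 74]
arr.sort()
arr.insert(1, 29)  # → [13, 29, 58, 64, 68, 74]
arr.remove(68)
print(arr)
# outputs [13, 29, 58, 64, 74]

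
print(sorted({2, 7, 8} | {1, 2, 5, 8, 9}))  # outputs [1, 2, 5, 7, 8, 9]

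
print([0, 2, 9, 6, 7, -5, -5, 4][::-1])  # [4, -5, -5, 7, 6, 9, 2, 0]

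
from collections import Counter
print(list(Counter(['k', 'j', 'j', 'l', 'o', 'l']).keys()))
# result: ['k', 'j', 'l', 'o']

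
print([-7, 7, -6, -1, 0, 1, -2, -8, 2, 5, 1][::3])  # [-7, -1, -2, 5]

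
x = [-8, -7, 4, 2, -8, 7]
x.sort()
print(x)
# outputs [-8, -8, -7, 2, 4, 7]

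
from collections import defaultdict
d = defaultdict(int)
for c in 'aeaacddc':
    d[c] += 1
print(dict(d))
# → {'a': 3, 'e': 1, 'c': 2, 'd': 2}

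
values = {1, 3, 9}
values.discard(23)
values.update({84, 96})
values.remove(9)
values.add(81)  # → {1, 3, 81, 84, 96}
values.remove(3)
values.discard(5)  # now {1, 81, 84, 96}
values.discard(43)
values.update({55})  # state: {1, 55, 81, 84, 96}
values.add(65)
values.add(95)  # {1, 55, 65, 81, 84, 95, 96}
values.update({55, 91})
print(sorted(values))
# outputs [1, 55, 65, 81, 84, 91, 95, 96]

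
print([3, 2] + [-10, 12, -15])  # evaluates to [3, 2, -10, 12, -15]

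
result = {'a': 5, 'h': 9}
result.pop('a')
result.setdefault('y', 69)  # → 69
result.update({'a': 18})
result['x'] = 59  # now {'h': 9, 'y': 69, 'a': 18, 'x': 59}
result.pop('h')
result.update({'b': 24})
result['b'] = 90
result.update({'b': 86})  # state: {'y': 69, 'a': 18, 'x': 59, 'b': 86}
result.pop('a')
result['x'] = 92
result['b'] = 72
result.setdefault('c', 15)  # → 15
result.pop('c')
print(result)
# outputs {'y': 69, 'x': 92, 'b': 72}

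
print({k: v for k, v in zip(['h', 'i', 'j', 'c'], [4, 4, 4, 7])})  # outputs {'h': 4, 'i': 4, 'j': 4, 'c': 7}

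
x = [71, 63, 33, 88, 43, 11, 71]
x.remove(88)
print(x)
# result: [71, 63, 33, 43, 11, 71]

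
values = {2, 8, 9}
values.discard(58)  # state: {2, 8, 9}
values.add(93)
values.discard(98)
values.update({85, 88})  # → {2, 8, 9, 85, 88, 93}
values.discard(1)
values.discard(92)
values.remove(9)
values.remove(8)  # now {2, 85, 88, 93}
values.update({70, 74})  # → {2, 70, 74, 85, 88, 93}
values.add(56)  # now {2, 56, 70, 74, 85, 88, 93}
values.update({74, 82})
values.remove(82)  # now {2, 56, 70, 74, 85, 88, 93}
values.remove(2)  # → {56, 70, 74, 85, 88, 93}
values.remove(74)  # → {56, 70, 85, 88, 93}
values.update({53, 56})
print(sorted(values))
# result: [53, 56, 70, 85, 88, 93]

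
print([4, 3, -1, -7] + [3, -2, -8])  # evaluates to [4, 3, -1, -7, 3, -2, -8]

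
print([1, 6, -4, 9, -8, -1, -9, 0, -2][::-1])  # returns [-2, 0, -9, -1, -8, 9, -4, 6, 1]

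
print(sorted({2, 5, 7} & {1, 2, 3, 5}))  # [2, 5]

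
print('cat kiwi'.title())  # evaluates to Cat Kiwi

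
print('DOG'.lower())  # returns dog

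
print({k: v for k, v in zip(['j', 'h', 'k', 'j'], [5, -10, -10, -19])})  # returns {'j': -19, 'h': -10, 'k': -10}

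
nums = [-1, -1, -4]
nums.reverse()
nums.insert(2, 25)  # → [-4, -1, 25, -1]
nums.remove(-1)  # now [-4, 25, -1]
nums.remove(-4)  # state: [25, -1]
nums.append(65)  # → [25, -1, 65]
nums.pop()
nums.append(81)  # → [25, -1, 81]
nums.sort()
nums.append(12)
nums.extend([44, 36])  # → [-1, 25, 81, 12, 44, 36]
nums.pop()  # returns 36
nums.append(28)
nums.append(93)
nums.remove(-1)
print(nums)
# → [25, 81, 12, 44, 28, 93]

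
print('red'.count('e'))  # 1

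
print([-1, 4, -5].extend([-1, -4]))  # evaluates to None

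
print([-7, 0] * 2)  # [-7, 0, -7, 0]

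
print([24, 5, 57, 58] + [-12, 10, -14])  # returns [24, 5, 57, 58, -12, 10, -14]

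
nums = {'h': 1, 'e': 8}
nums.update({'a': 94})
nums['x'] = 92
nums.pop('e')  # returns 8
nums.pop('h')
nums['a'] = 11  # {'a': 11, 'x': 92}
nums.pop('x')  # 92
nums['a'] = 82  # {'a': 82}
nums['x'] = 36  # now {'a': 82, 'x': 36}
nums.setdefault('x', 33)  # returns 36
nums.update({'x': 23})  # {'a': 82, 'x': 23}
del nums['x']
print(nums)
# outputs {'a': 82}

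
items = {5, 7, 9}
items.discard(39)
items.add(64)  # {5, 7, 9, 64}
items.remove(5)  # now {7, 9, 64}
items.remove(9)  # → {7, 64}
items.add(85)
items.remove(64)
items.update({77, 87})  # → {7, 77, 85, 87}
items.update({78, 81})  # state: {7, 77, 78, 81, 85, 87}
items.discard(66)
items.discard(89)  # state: {7, 77, 78, 81, 85, 87}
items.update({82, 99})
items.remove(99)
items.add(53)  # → {7, 53, 77, 78, 81, 82, 85, 87}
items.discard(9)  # {7, 53, 77, 78, 81, 82, 85, 87}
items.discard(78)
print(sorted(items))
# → [7, 53, 77, 81, 82, 85, 87]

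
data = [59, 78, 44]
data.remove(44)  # [59, 78]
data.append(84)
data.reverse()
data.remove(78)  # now [84, 59]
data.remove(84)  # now [59]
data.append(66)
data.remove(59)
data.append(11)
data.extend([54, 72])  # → [66, 11, 54, 72]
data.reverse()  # [72, 54, 11, 66]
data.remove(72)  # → [54, 11, 66]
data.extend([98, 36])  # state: [54, 11, 66, 98, 36]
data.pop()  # 36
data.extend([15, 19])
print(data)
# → [54, 11, 66, 98, 15, 19]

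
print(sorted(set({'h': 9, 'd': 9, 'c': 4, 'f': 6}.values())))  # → [4, 6, 9]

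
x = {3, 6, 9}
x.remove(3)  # {6, 9}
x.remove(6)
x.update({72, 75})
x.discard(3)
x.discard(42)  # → {9, 72, 75}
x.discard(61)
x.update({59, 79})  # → {9, 59, 72, 75, 79}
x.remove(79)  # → {9, 59, 72, 75}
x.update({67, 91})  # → {9, 59, 67, 72, 75, 91}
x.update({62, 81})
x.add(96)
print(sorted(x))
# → [9, 59, 62, 67, 72, 75, 81, 91, 96]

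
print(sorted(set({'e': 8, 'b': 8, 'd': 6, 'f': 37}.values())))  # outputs [6, 8, 37]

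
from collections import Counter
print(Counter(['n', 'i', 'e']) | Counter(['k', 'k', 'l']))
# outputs Counter({'k': 2, 'n': 1, 'i': 1, 'e': 1, 'l': 1})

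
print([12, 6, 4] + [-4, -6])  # [12, 6, 4, -4, -6]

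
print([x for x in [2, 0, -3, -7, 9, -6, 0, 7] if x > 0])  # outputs [2, 9, 7]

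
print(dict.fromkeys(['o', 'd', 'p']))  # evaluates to {'o': None, 'd': None, 'p': None}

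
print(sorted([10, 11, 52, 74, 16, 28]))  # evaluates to [10, 11, 16, 28, 52, 74]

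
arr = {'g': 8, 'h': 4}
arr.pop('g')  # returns 8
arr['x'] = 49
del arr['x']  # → {'h': 4}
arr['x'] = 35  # {'h': 4, 'x': 35}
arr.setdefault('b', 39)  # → 39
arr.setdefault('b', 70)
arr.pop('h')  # 4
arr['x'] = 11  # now {'x': 11, 'b': 39}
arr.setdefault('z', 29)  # 29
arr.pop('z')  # 29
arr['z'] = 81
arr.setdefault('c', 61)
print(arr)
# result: {'x': 11, 'b': 39, 'z': 81, 'c': 61}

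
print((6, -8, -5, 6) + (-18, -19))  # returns (6, -8, -5, 6, -18, -19)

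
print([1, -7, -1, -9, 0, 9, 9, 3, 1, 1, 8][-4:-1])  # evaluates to [3, 1, 1]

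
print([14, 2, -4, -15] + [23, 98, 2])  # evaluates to [14, 2, -4, -15, 23, 98, 2]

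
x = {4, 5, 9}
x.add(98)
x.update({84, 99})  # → {4, 5, 9, 84, 98, 99}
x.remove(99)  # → {4, 5, 9, 84, 98}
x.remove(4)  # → {5, 9, 84, 98}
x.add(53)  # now {5, 9, 53, 84, 98}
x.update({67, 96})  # {5, 9, 53, 67, 84, 96, 98}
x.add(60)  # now {5, 9, 53, 60, 67, 84, 96, 98}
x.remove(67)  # {5, 9, 53, 60, 84, 96, 98}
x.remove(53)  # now {5, 9, 60, 84, 96, 98}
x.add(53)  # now {5, 9, 53, 60, 84, 96, 98}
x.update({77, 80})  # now {5, 9, 53, 60, 77, 80, 84, 96, 98}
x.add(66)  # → {5, 9, 53, 60, 66, 77, 80, 84, 96, 98}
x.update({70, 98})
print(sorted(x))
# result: [5, 9, 53, 60, 66, 70, 77, 80, 84, 96, 98]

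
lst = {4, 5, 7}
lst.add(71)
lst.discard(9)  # {4, 5, 7, 71}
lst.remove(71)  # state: {4, 5, 7}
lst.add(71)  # {4, 5, 7, 71}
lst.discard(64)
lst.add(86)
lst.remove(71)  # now {4, 5, 7, 86}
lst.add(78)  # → {4, 5, 7, 78, 86}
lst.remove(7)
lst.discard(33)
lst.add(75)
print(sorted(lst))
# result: [4, 5, 75, 78, 86]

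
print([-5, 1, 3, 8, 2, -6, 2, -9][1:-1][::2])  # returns [1, 8, -6]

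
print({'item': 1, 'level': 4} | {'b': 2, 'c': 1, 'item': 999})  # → {'item': 999, 'level': 4, 'b': 2, 'c': 1}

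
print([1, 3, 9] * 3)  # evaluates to [1, 3, 9, 1, 3, 9, 1, 3, 9]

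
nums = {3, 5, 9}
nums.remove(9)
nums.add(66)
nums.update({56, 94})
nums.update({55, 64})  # {3, 5, 55, 56, 64, 66, 94}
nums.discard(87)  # {3, 5, 55, 56, 64, 66, 94}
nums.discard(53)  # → {3, 5, 55, 56, 64, 66, 94}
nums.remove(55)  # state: {3, 5, 56, 64, 66, 94}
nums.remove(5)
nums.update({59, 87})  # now {3, 56, 59, 64, 66, 87, 94}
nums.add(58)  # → {3, 56, 58, 59, 64, 66, 87, 94}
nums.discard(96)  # {3, 56, 58, 59, 64, 66, 87, 94}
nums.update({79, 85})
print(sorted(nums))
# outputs [3, 56, 58, 59, 64, 66, 79, 85, 87, 94]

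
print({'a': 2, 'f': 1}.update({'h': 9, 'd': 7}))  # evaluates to None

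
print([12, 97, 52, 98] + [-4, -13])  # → [12, 97, 52, 98, -4, -13]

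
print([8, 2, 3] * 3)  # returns [8, 2, 3, 8, 2, 3, 8, 2, 3]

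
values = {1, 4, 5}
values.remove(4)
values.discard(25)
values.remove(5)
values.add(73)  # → {1, 73}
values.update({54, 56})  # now {1, 54, 56, 73}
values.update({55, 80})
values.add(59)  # {1, 54, 55, 56, 59, 73, 80}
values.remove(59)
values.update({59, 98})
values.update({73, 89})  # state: {1, 54, 55, 56, 59, 73, 80, 89, 98}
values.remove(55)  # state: {1, 54, 56, 59, 73, 80, 89, 98}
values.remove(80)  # {1, 54, 56, 59, 73, 89, 98}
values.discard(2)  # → {1, 54, 56, 59, 73, 89, 98}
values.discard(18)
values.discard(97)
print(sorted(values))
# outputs [1, 54, 56, 59, 73, 89, 98]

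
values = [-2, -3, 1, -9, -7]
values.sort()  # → [-9, -7, -3, -2, 1]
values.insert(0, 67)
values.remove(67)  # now [-9, -7, -3, -2, 1]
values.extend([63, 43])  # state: [-9, -7, -3, -2, 1, 63, 43]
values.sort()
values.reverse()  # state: [63, 43, 1, -2, -3, -7, -9]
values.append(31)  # [63, 43, 1, -2, -3, -7, -9, 31]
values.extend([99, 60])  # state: [63, 43, 1, -2, -3, -7, -9, 31, 99, 60]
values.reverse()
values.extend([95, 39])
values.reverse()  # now [39, 95, 63, 43, 1, -2, -3, -7, -9, 31, 99, 60]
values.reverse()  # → [60, 99, 31, -9, -7, -3, -2, 1, 43, 63, 95, 39]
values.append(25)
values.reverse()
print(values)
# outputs [25, 39, 95, 63, 43, 1, -2, -3, -7, -9, 31, 99, 60]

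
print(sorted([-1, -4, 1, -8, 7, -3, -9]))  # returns [-9, -8, -4, -3, -1, 1, 7]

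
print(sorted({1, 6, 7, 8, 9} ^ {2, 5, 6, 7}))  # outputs [1, 2, 5, 8, 9]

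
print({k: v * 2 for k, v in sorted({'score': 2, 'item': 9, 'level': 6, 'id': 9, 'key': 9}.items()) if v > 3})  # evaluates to {'id': 18, 'item': 18, 'key': 18, 'level': 12}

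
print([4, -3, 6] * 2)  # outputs [4, -3, 6, 4, -3, 6]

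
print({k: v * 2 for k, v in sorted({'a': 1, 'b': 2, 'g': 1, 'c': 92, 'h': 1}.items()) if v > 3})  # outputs {'c': 184}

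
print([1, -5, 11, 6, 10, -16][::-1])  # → [-16, 10, 6, 11, -5, 1]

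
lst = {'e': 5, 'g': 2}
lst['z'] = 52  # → {'e': 5, 'g': 2, 'z': 52}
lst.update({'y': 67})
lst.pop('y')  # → 67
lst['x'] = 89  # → {'e': 5, 'g': 2, 'z': 52, 'x': 89}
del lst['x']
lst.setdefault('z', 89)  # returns 52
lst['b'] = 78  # {'e': 5, 'g': 2, 'z': 52, 'b': 78}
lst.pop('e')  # 5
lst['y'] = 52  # {'g': 2, 'z': 52, 'b': 78, 'y': 52}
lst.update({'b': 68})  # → {'g': 2, 'z': 52, 'b': 68, 'y': 52}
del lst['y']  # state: {'g': 2, 'z': 52, 'b': 68}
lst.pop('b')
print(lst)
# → {'g': 2, 'z': 52}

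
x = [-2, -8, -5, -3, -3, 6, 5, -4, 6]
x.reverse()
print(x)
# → [6, -4, 5, 6, -3, -3, -5, -8, -2]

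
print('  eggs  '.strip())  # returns eggs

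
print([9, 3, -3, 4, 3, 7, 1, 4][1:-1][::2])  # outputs [3, 4, 7]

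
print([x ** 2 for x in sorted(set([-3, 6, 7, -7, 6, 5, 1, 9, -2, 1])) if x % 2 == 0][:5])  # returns [4, 36]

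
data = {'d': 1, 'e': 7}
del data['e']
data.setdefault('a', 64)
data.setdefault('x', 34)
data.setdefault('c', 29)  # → 29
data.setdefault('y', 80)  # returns 80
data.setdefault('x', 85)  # 34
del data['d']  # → {'a': 64, 'x': 34, 'c': 29, 'y': 80}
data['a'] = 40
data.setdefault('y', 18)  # 80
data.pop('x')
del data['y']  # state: {'a': 40, 'c': 29}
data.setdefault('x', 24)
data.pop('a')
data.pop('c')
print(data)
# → {'x': 24}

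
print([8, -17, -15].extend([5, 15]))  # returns None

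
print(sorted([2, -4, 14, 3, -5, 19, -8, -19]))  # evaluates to [-19, -8, -5, -4, 2, 3, 14, 19]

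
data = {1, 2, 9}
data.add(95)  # {1, 2, 9, 95}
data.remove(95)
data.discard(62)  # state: {1, 2, 9}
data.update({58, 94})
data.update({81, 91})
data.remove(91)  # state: {1, 2, 9, 58, 81, 94}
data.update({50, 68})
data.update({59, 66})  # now {1, 2, 9, 50, 58, 59, 66, 68, 81, 94}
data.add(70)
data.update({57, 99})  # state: {1, 2, 9, 50, 57, 58, 59, 66, 68, 70, 81, 94, 99}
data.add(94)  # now {1, 2, 9, 50, 57, 58, 59, 66, 68, 70, 81, 94, 99}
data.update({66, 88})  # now {1, 2, 9, 50, 57, 58, 59, 66, 68, 70, 81, 88, 94, 99}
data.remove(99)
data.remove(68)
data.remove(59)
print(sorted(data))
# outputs [1, 2, 9, 50, 57, 58, 66, 70, 81, 88, 94]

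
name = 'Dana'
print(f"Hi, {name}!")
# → Hi, Dana!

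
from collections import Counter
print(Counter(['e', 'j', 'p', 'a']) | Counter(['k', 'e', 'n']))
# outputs Counter({'e': 1, 'j': 1, 'p': 1, 'a': 1, 'k': 1, 'n': 1})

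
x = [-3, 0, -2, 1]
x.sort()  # [-3, -2, 0, 1]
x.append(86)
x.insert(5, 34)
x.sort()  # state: [-3, -2, 0, 1, 34, 86]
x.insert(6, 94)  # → [-3, -2, 0, 1, 34, 86, 94]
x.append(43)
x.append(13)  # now [-3, -2, 0, 1, 34, 86, 94, 43, 13]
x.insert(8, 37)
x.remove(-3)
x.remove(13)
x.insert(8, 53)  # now [-2, 0, 1, 34, 86, 94, 43, 37, 53]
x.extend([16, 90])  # [-2, 0, 1, 34, 86, 94, 43, 37, 53, 16, 90]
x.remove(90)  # [-2, 0, 1, 34, 86, 94, 43, 37, 53, 16]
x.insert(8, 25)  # [-2, 0, 1, 34, 86, 94, 43, 37, 25, 53, 16]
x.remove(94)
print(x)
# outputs [-2, 0, 1, 34, 86, 43, 37, 25, 53, 16]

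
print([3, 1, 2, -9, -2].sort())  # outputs None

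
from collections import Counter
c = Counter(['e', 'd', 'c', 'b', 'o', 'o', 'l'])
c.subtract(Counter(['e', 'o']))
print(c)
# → Counter({'d': 1, 'c': 1, 'b': 1, 'o': 1, 'l': 1, 'e': 0})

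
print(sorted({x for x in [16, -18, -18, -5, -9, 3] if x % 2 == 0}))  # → [-18, 16]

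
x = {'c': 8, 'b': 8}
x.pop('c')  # 8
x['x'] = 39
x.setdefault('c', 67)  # 67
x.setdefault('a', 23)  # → 23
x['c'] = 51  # {'b': 8, 'x': 39, 'c': 51, 'a': 23}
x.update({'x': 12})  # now {'b': 8, 'x': 12, 'c': 51, 'a': 23}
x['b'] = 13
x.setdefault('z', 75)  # 75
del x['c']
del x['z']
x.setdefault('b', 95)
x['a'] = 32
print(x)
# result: {'b': 13, 'x': 12, 'a': 32}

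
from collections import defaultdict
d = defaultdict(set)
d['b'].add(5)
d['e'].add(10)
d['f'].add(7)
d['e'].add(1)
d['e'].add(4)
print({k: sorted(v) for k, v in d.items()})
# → {'b': [5], 'e': [1, 4, 10], 'f': [7]}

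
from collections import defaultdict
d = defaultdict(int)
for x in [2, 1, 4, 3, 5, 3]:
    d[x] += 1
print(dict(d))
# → {2: 1, 1: 1, 4: 1, 3: 2, 5: 1}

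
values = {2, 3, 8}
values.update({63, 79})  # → {2, 3, 8, 63, 79}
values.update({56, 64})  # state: {2, 3, 8, 56, 63, 64, 79}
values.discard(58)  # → {2, 3, 8, 56, 63, 64, 79}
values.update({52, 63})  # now {2, 3, 8, 52, 56, 63, 64, 79}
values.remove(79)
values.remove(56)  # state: {2, 3, 8, 52, 63, 64}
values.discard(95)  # {2, 3, 8, 52, 63, 64}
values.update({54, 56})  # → {2, 3, 8, 52, 54, 56, 63, 64}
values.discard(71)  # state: {2, 3, 8, 52, 54, 56, 63, 64}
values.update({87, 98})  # {2, 3, 8, 52, 54, 56, 63, 64, 87, 98}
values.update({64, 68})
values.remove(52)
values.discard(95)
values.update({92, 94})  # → {2, 3, 8, 54, 56, 63, 64, 68, 87, 92, 94, 98}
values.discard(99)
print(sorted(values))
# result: [2, 3, 8, 54, 56, 63, 64, 68, 87, 92, 94, 98]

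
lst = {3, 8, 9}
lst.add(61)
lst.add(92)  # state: {3, 8, 9, 61, 92}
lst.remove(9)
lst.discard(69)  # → {3, 8, 61, 92}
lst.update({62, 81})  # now {3, 8, 61, 62, 81, 92}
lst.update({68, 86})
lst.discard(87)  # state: {3, 8, 61, 62, 68, 81, 86, 92}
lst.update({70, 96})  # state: {3, 8, 61, 62, 68, 70, 81, 86, 92, 96}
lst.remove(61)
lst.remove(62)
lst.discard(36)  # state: {3, 8, 68, 70, 81, 86, 92, 96}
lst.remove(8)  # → {3, 68, 70, 81, 86, 92, 96}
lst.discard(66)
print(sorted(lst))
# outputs [3, 68, 70, 81, 86, 92, 96]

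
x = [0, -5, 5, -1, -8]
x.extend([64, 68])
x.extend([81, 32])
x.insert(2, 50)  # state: [0, -5, 50, 5, -1, -8, 64, 68, 81, 32]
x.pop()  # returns 32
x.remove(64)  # [0, -5, 50, 5, -1, -8, 68, 81]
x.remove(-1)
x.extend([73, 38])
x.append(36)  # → [0, -5, 50, 5, -8, 68, 81, 73, 38, 36]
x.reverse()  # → [36, 38, 73, 81, 68, -8, 5, 50, -5, 0]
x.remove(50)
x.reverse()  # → [0, -5, 5, -8, 68, 81, 73, 38, 36]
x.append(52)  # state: [0, -5, 5, -8, 68, 81, 73, 38, 36, 52]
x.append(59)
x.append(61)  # [0, -5, 5, -8, 68, 81, 73, 38, 36, 52, 59, 61]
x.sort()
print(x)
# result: [-8, -5, 0, 5, 36, 38, 52, 59, 61, 68, 73, 81]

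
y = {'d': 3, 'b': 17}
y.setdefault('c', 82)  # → 82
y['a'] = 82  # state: {'d': 3, 'b': 17, 'c': 82, 'a': 82}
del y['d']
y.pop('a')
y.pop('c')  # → 82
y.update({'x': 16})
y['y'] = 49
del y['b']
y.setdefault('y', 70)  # 49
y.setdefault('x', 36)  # 16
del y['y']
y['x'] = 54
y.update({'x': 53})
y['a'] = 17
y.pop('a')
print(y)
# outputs {'x': 53}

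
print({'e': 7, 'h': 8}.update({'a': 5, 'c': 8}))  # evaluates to None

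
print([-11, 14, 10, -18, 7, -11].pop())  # -11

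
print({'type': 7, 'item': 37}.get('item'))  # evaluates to 37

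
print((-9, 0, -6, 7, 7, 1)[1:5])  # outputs (0, -6, 7, 7)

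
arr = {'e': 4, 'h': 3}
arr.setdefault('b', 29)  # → 29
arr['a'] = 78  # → {'e': 4, 'h': 3, 'b': 29, 'a': 78}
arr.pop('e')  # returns 4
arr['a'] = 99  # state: {'h': 3, 'b': 29, 'a': 99}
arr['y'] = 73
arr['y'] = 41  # {'h': 3, 'b': 29, 'a': 99, 'y': 41}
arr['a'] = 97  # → {'h': 3, 'b': 29, 'a': 97, 'y': 41}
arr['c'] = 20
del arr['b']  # {'h': 3, 'a': 97, 'y': 41, 'c': 20}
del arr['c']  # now {'h': 3, 'a': 97, 'y': 41}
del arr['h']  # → {'a': 97, 'y': 41}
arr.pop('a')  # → 97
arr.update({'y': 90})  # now {'y': 90}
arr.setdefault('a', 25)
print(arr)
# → {'y': 90, 'a': 25}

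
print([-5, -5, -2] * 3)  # [-5, -5, -2, -5, -5, -2, -5, -5, -2]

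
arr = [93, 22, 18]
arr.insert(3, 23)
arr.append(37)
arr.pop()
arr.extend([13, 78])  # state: [93, 22, 18, 23, 13, 78]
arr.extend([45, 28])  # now [93, 22, 18, 23, 13, 78, 45, 28]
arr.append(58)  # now [93, 22, 18, 23, 13, 78, 45, 28, 58]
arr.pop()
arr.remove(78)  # [93, 22, 18, 23, 13, 45, 28]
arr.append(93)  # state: [93, 22, 18, 23, 13, 45, 28, 93]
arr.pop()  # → 93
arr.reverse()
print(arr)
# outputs [28, 45, 13, 23, 18, 22, 93]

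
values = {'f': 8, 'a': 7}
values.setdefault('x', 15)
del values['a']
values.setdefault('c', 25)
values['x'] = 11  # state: {'f': 8, 'x': 11, 'c': 25}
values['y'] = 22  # {'f': 8, 'x': 11, 'c': 25, 'y': 22}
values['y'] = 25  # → {'f': 8, 'x': 11, 'c': 25, 'y': 25}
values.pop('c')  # 25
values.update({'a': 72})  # {'f': 8, 'x': 11, 'y': 25, 'a': 72}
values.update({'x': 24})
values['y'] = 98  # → {'f': 8, 'x': 24, 'y': 98, 'a': 72}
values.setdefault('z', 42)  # 42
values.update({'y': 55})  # {'f': 8, 'x': 24, 'y': 55, 'a': 72, 'z': 42}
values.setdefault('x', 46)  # 24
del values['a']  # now {'f': 8, 'x': 24, 'y': 55, 'z': 42}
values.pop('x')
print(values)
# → {'f': 8, 'y': 55, 'z': 42}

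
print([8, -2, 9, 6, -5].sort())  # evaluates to None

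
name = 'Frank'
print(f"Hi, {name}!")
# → Hi, Frank!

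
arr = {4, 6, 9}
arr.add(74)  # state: {4, 6, 9, 74}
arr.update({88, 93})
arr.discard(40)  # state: {4, 6, 9, 74, 88, 93}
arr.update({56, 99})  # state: {4, 6, 9, 56, 74, 88, 93, 99}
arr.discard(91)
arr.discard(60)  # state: {4, 6, 9, 56, 74, 88, 93, 99}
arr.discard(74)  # {4, 6, 9, 56, 88, 93, 99}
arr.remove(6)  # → {4, 9, 56, 88, 93, 99}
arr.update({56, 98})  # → {4, 9, 56, 88, 93, 98, 99}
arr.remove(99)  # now {4, 9, 56, 88, 93, 98}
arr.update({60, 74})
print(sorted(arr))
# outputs [4, 9, 56, 60, 74, 88, 93, 98]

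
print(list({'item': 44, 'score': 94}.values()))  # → [44, 94]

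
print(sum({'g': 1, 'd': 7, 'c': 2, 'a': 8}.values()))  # 18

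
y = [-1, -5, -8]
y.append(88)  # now [-1, -5, -8, 88]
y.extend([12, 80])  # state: [-1, -5, -8, 88, 12, 80]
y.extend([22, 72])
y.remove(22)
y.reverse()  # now [72, 80, 12, 88, -8, -5, -1]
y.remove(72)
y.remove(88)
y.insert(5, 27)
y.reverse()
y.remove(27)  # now [-1, -5, -8, 12, 80]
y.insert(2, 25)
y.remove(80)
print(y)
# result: [-1, -5, 25, -8, 12]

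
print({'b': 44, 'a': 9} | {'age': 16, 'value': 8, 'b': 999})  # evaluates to {'b': 999, 'a': 9, 'age': 16, 'value': 8}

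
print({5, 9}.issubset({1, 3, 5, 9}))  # True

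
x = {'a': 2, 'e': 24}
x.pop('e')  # 24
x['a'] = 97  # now {'a': 97}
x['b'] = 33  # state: {'a': 97, 'b': 33}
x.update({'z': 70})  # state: {'a': 97, 'b': 33, 'z': 70}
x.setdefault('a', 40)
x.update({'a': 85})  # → {'a': 85, 'b': 33, 'z': 70}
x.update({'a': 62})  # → {'a': 62, 'b': 33, 'z': 70}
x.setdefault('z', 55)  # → 70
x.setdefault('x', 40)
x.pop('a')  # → 62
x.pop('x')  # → 40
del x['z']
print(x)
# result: {'b': 33}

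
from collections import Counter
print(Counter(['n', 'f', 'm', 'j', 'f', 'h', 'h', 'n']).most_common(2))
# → [('n', 2), ('f', 2)]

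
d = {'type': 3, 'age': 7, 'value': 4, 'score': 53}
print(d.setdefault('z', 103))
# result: 103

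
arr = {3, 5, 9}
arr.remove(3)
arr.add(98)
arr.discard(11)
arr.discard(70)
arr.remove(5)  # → {9, 98}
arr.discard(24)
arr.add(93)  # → {9, 93, 98}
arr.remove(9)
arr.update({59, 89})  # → {59, 89, 93, 98}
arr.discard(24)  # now {59, 89, 93, 98}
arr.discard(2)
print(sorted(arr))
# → [59, 89, 93, 98]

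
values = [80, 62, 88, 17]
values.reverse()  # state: [17, 88, 62, 80]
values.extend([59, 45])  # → [17, 88, 62, 80, 59, 45]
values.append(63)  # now [17, 88, 62, 80, 59, 45, 63]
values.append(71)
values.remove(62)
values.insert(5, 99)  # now [17, 88, 80, 59, 45, 99, 63, 71]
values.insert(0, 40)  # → [40, 17, 88, 80, 59, 45, 99, 63, 71]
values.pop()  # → 71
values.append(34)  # [40, 17, 88, 80, 59, 45, 99, 63, 34]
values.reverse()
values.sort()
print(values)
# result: [17, 34, 40, 45, 59, 63, 80, 88, 99]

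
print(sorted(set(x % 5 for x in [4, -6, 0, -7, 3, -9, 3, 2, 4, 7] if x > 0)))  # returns [2, 3, 4]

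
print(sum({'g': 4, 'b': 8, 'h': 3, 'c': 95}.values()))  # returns 110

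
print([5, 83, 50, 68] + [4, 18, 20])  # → [5, 83, 50, 68, 4, 18, 20]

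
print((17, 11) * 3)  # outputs (17, 11, 17, 11, 17, 11)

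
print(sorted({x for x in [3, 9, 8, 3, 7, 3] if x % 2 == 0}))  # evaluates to [8]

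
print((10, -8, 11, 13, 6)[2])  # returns 11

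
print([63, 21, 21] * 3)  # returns [63, 21, 21, 63, 21, 21, 63, 21, 21]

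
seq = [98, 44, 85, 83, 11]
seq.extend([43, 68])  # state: [98, 44, 85, 83, 11, 43, 68]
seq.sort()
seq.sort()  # [11, 43, 44, 68, 83, 85, 98]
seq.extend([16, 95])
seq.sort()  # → [11, 16, 43, 44, 68, 83, 85, 95, 98]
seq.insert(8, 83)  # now [11, 16, 43, 44, 68, 83, 85, 95, 83, 98]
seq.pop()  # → 98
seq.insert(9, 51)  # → [11, 16, 43, 44, 68, 83, 85, 95, 83, 51]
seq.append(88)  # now [11, 16, 43, 44, 68, 83, 85, 95, 83, 51, 88]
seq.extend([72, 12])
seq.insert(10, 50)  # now [11, 16, 43, 44, 68, 83, 85, 95, 83, 51, 50, 88, 72, 12]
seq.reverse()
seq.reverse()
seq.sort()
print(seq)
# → [11, 12, 16, 43, 44, 50, 51, 68, 72, 83, 83, 85, 88, 95]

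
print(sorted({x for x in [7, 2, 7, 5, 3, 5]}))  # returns [2, 3, 5, 7]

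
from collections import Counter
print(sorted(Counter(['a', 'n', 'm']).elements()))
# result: ['a', 'm', 'n']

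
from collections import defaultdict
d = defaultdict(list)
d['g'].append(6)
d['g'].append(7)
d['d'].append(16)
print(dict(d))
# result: {'g': [6, 7], 'd': [16]}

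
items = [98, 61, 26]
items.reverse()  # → [26, 61, 98]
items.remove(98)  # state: [26, 61]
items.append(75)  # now [26, 61, 75]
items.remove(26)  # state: [61, 75]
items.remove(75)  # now [61]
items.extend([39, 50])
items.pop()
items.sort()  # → [39, 61]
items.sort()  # [39, 61]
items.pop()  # 61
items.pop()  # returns 39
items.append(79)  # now [79]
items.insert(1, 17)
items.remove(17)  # [79]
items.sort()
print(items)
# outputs [79]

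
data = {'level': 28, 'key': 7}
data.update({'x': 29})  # {'level': 28, 'key': 7, 'x': 29}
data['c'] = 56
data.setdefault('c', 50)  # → 56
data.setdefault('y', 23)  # 23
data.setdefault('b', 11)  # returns 11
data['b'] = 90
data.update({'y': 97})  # {'level': 28, 'key': 7, 'x': 29, 'c': 56, 'y': 97, 'b': 90}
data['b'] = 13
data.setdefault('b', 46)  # 13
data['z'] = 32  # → {'level': 28, 'key': 7, 'x': 29, 'c': 56, 'y': 97, 'b': 13, 'z': 32}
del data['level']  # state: {'key': 7, 'x': 29, 'c': 56, 'y': 97, 'b': 13, 'z': 32}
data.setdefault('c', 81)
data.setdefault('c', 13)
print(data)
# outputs {'key': 7, 'x': 29, 'c': 56, 'y': 97, 'b': 13, 'z': 32}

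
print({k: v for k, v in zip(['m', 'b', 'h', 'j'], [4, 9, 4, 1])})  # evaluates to {'m': 4, 'b': 9, 'h': 4, 'j': 1}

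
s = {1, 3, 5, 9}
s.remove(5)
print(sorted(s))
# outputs [1, 3, 9]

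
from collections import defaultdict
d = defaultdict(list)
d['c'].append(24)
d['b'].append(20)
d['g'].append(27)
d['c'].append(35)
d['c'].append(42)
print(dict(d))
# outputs {'c': [24, 35, 42], 'b': [20], 'g': [27]}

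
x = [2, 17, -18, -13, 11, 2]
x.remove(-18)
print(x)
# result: [2, 17, -13, 11, 2]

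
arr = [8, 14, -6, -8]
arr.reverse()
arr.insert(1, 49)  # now [-8, 49, -6, 14, 8]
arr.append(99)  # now [-8, 49, -6, 14, 8, 99]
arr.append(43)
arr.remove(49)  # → [-8, -6, 14, 8, 99, 43]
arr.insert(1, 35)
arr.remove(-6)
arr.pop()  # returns 43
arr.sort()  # [-8, 8, 14, 35, 99]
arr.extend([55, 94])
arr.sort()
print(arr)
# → [-8, 8, 14, 35, 55, 94, 99]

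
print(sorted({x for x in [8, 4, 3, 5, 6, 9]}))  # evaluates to [3, 4, 5, 6, 8, 9]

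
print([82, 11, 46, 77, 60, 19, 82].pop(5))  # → 19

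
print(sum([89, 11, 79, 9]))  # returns 188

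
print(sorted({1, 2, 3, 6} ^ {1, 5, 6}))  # [2, 3, 5]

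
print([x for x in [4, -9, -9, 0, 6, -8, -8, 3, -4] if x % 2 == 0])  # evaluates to [4, 0, 6, -8, -8, -4]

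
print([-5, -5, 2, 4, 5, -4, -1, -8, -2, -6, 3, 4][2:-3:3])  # [2, -4, -2]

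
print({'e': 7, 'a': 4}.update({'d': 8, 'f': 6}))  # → None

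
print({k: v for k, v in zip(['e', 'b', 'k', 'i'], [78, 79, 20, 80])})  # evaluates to {'e': 78, 'b': 79, 'k': 20, 'i': 80}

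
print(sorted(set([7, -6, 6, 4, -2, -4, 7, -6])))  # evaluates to [-6, -4, -2, 4, 6, 7]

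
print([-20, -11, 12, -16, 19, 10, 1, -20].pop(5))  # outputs 10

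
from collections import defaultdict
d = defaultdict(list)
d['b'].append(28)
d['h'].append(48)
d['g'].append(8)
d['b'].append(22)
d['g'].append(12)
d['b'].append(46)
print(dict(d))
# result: {'b': [28, 22, 46], 'h': [48], 'g': [8, 12]}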